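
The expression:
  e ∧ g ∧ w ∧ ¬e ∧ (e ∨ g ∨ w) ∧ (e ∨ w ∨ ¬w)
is never true.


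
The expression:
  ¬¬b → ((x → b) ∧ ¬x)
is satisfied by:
  {x: False, b: False}
  {b: True, x: False}
  {x: True, b: False}


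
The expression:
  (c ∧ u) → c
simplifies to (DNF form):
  True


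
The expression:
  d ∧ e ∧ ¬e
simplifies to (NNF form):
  False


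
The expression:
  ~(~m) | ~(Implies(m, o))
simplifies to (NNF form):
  m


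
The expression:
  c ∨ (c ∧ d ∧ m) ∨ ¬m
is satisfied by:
  {c: True, m: False}
  {m: False, c: False}
  {m: True, c: True}


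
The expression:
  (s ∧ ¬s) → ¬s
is always true.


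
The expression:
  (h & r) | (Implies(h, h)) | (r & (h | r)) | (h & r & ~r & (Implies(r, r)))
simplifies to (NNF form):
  True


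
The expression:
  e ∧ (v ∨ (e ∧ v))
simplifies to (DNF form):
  e ∧ v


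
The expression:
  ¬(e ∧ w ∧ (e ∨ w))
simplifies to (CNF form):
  ¬e ∨ ¬w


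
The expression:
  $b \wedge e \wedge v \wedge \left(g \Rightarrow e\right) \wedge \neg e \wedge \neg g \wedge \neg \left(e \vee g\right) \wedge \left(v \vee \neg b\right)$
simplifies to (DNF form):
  $\text{False}$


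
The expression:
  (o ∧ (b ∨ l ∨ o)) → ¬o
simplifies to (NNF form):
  ¬o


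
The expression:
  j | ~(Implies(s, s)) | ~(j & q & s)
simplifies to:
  True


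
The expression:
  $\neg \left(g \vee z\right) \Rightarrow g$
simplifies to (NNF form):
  $g \vee z$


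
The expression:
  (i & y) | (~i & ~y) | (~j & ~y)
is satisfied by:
  {y: False, i: False, j: False}
  {j: True, y: False, i: False}
  {i: True, y: False, j: False}
  {i: True, y: True, j: False}
  {j: True, i: True, y: True}


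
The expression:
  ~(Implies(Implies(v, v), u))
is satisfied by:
  {u: False}


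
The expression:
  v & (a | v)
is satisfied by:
  {v: True}


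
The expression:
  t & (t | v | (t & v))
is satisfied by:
  {t: True}


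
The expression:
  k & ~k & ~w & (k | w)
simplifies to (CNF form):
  False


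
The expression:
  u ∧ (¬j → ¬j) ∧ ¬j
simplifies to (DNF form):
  u ∧ ¬j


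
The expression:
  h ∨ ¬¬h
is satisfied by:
  {h: True}


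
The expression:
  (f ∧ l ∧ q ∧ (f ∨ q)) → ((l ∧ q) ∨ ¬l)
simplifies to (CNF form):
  True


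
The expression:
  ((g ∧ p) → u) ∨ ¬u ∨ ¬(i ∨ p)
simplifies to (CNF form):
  True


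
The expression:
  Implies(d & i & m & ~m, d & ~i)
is always true.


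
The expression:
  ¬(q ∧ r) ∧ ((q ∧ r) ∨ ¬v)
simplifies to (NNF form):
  ¬v ∧ (¬q ∨ ¬r)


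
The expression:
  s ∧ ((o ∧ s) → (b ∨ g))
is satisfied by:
  {b: True, g: True, s: True, o: False}
  {b: True, s: True, g: False, o: False}
  {g: True, s: True, b: False, o: False}
  {s: True, b: False, g: False, o: False}
  {o: True, b: True, s: True, g: True}
  {o: True, b: True, s: True, g: False}
  {o: True, s: True, g: True, b: False}


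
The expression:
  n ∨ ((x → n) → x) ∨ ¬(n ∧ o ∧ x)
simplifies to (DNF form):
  True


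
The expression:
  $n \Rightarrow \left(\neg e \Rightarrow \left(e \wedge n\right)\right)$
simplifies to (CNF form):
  $e \vee \neg n$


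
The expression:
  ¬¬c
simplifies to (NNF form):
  c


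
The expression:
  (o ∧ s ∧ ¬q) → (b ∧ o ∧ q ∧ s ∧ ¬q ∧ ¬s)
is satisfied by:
  {q: True, s: False, o: False}
  {s: False, o: False, q: False}
  {q: True, o: True, s: False}
  {o: True, s: False, q: False}
  {q: True, s: True, o: False}
  {s: True, q: False, o: False}
  {q: True, o: True, s: True}


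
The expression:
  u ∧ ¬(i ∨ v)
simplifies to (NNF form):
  u ∧ ¬i ∧ ¬v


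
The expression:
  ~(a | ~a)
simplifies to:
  False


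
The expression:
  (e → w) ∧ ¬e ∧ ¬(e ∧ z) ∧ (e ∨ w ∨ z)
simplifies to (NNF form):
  ¬e ∧ (w ∨ z)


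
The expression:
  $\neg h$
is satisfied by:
  {h: False}


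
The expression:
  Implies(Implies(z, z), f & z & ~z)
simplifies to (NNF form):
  False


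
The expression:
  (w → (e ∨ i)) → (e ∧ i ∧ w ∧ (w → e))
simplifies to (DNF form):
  (e ∧ i ∧ w) ∨ (e ∧ w ∧ ¬e) ∨ (i ∧ w ∧ ¬i) ∨ (w ∧ ¬e ∧ ¬i)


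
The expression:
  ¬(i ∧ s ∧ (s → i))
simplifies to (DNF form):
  ¬i ∨ ¬s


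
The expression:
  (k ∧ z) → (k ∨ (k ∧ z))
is always true.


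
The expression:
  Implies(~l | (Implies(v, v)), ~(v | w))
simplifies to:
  ~v & ~w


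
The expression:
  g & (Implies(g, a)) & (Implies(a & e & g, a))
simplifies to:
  a & g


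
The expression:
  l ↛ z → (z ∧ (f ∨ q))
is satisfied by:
  {z: True, l: False}
  {l: False, z: False}
  {l: True, z: True}


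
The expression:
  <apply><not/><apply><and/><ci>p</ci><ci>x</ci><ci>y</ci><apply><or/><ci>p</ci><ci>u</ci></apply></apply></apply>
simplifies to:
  <apply><or/><apply><not/><ci>p</ci></apply><apply><not/><ci>x</ci></apply><apply><not/><ci>y</ci></apply></apply>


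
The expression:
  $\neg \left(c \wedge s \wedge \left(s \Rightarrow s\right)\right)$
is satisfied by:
  {s: False, c: False}
  {c: True, s: False}
  {s: True, c: False}


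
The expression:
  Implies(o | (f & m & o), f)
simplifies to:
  f | ~o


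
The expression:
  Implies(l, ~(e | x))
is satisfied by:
  {e: False, l: False, x: False}
  {x: True, e: False, l: False}
  {e: True, x: False, l: False}
  {x: True, e: True, l: False}
  {l: True, x: False, e: False}


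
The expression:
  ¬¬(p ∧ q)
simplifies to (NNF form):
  p ∧ q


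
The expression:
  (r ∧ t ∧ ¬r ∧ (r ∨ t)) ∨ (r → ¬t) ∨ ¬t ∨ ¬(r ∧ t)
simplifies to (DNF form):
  ¬r ∨ ¬t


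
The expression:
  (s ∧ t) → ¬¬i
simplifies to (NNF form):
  i ∨ ¬s ∨ ¬t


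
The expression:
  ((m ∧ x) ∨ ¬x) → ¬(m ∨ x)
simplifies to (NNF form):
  ¬m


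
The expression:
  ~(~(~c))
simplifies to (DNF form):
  ~c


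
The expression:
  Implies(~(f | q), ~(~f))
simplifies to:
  f | q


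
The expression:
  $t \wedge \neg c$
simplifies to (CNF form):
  $t \wedge \neg c$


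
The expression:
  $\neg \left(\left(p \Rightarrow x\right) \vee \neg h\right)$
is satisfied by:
  {h: True, p: True, x: False}


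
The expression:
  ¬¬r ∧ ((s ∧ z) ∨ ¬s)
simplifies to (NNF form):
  r ∧ (z ∨ ¬s)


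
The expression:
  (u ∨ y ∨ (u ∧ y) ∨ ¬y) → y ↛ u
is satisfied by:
  {y: True, u: False}


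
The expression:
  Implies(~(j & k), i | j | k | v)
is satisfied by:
  {i: True, k: True, v: True, j: True}
  {i: True, k: True, v: True, j: False}
  {i: True, k: True, j: True, v: False}
  {i: True, k: True, j: False, v: False}
  {i: True, v: True, j: True, k: False}
  {i: True, v: True, j: False, k: False}
  {i: True, v: False, j: True, k: False}
  {i: True, v: False, j: False, k: False}
  {k: True, v: True, j: True, i: False}
  {k: True, v: True, j: False, i: False}
  {k: True, j: True, v: False, i: False}
  {k: True, j: False, v: False, i: False}
  {v: True, j: True, k: False, i: False}
  {v: True, k: False, j: False, i: False}
  {j: True, k: False, v: False, i: False}


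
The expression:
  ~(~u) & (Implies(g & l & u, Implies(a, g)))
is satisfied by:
  {u: True}


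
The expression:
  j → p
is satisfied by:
  {p: True, j: False}
  {j: False, p: False}
  {j: True, p: True}


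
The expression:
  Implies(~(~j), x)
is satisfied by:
  {x: True, j: False}
  {j: False, x: False}
  {j: True, x: True}


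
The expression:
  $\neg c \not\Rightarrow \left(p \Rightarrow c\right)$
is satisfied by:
  {p: True, c: False}


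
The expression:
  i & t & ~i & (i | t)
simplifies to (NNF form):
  False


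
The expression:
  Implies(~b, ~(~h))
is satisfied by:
  {b: True, h: True}
  {b: True, h: False}
  {h: True, b: False}


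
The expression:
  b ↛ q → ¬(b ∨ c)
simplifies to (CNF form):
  q ∨ ¬b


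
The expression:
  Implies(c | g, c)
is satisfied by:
  {c: True, g: False}
  {g: False, c: False}
  {g: True, c: True}


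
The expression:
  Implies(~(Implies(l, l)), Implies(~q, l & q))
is always true.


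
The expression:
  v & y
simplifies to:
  v & y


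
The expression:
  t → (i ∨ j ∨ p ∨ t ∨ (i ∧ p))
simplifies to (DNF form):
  True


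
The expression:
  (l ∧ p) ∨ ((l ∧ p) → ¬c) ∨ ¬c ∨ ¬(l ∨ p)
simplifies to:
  True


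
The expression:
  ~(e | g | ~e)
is never true.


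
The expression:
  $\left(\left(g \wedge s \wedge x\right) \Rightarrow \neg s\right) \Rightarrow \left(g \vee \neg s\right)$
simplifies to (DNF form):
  $g \vee \neg s$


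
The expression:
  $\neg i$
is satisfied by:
  {i: False}


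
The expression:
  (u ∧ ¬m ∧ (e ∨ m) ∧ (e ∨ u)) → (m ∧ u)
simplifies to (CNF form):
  m ∨ ¬e ∨ ¬u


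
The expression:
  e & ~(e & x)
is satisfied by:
  {e: True, x: False}


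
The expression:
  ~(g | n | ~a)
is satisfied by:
  {a: True, n: False, g: False}


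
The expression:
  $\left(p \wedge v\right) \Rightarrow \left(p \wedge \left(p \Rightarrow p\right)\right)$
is always true.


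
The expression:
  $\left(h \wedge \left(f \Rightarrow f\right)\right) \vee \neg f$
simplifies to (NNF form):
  $h \vee \neg f$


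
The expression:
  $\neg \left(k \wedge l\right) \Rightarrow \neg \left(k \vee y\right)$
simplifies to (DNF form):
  $\left(k \wedge l\right) \vee \left(\neg k \wedge \neg y\right)$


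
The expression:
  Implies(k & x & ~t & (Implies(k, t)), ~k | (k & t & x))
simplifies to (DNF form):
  True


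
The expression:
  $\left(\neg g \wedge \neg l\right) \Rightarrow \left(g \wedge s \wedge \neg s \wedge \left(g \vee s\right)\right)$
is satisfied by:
  {l: True, g: True}
  {l: True, g: False}
  {g: True, l: False}


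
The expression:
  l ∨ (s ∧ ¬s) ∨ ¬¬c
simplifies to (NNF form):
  c ∨ l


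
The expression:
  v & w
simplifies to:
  v & w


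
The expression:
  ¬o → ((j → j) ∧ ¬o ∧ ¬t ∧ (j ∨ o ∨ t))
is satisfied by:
  {o: True, j: True, t: False}
  {o: True, t: False, j: False}
  {o: True, j: True, t: True}
  {o: True, t: True, j: False}
  {j: True, t: False, o: False}


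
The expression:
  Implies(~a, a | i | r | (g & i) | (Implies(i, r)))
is always true.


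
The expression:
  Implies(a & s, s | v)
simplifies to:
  True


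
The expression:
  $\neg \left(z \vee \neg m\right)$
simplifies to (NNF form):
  $m \wedge \neg z$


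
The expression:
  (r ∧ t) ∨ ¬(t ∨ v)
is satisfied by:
  {r: True, v: False, t: False}
  {r: False, v: False, t: False}
  {t: True, r: True, v: False}
  {t: True, v: True, r: True}


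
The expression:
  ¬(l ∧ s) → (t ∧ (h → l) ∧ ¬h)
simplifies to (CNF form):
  (l ∨ t) ∧ (l ∨ ¬h) ∧ (s ∨ t) ∧ (s ∨ ¬h)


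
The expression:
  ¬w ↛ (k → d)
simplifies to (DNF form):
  k ∧ ¬d ∧ ¬w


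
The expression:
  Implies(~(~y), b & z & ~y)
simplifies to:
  ~y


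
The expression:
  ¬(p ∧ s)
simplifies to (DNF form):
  ¬p ∨ ¬s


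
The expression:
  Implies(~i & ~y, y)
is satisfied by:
  {i: True, y: True}
  {i: True, y: False}
  {y: True, i: False}


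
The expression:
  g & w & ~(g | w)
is never true.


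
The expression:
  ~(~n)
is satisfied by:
  {n: True}


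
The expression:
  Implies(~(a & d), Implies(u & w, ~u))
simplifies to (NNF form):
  ~u | ~w | (a & d)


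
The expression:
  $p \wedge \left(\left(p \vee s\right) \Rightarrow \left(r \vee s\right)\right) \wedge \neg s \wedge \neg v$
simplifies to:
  $p \wedge r \wedge \neg s \wedge \neg v$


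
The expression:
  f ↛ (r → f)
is never true.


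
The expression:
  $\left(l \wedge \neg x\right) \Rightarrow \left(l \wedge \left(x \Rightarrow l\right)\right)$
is always true.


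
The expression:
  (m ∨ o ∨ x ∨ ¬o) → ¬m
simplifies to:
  ¬m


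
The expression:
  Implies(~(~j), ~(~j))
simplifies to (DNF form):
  True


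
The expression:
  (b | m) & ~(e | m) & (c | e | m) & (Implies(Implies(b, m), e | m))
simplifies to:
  b & c & ~e & ~m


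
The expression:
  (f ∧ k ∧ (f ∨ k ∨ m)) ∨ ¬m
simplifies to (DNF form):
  (f ∧ k) ∨ ¬m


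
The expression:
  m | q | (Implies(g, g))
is always true.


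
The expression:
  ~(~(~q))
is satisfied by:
  {q: False}


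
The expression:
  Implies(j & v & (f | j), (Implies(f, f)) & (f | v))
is always true.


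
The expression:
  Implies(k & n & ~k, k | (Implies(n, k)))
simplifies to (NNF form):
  True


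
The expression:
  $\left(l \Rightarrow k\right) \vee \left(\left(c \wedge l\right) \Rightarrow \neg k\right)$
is always true.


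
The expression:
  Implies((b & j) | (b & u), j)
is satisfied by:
  {j: True, u: False, b: False}
  {u: False, b: False, j: False}
  {j: True, b: True, u: False}
  {b: True, u: False, j: False}
  {j: True, u: True, b: False}
  {u: True, j: False, b: False}
  {j: True, b: True, u: True}


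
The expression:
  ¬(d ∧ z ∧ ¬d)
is always true.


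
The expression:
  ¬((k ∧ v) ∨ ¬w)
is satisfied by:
  {w: True, k: False, v: False}
  {v: True, w: True, k: False}
  {k: True, w: True, v: False}


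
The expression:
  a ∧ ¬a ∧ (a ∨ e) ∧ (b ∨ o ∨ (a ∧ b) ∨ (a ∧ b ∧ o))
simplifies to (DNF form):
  False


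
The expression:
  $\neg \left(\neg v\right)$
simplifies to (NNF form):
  $v$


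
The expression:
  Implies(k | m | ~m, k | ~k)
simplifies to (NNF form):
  True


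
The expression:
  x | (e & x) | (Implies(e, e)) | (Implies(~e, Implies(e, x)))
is always true.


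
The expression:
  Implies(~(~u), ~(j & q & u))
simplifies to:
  ~j | ~q | ~u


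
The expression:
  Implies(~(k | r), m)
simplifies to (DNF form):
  k | m | r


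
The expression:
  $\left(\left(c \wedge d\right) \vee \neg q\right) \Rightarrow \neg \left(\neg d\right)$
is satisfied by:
  {d: True, q: True}
  {d: True, q: False}
  {q: True, d: False}


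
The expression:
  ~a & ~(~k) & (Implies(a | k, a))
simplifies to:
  False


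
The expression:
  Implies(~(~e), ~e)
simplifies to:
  ~e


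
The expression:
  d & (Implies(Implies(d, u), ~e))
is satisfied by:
  {d: True, u: False, e: False}
  {d: True, e: True, u: False}
  {d: True, u: True, e: False}


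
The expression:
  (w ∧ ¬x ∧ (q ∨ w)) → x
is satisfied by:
  {x: True, w: False}
  {w: False, x: False}
  {w: True, x: True}


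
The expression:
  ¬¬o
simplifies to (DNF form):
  o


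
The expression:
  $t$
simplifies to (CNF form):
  $t$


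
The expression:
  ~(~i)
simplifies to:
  i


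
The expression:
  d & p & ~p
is never true.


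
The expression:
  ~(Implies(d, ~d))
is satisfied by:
  {d: True}


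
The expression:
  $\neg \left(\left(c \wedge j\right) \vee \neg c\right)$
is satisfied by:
  {c: True, j: False}


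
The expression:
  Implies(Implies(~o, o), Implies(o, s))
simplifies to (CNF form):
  s | ~o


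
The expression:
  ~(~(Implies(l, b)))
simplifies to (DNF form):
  b | ~l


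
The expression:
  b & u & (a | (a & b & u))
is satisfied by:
  {a: True, u: True, b: True}


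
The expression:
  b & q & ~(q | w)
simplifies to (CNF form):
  False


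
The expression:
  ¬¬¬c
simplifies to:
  ¬c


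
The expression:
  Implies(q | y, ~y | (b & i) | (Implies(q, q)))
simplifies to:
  True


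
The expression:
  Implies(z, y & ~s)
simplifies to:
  ~z | (y & ~s)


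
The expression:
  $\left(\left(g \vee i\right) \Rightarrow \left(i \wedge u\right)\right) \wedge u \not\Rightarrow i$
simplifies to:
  $u \wedge \neg g \wedge \neg i$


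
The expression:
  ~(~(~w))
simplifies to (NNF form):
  ~w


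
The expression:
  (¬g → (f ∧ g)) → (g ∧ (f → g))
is always true.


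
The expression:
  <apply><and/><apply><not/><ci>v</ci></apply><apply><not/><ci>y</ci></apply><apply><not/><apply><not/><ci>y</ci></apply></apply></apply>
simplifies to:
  <false/>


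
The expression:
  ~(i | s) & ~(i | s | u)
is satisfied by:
  {u: False, i: False, s: False}


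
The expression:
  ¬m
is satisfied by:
  {m: False}


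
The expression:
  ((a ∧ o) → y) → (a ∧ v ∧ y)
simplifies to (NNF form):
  a ∧ (o ∨ y) ∧ (v ∨ ¬y)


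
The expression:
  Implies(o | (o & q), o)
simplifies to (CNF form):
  True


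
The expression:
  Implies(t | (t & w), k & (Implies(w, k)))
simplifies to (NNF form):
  k | ~t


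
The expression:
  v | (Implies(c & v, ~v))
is always true.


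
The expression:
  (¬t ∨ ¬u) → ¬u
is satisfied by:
  {t: True, u: False}
  {u: False, t: False}
  {u: True, t: True}


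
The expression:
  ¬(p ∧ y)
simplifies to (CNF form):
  ¬p ∨ ¬y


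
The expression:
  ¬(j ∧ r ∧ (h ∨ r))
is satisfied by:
  {r: False, j: False}
  {j: True, r: False}
  {r: True, j: False}


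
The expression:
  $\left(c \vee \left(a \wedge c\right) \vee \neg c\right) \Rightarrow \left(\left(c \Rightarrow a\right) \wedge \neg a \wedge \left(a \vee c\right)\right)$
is never true.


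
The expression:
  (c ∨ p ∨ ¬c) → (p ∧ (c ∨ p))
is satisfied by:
  {p: True}


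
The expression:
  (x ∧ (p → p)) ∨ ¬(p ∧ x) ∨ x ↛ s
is always true.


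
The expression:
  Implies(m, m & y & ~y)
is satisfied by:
  {m: False}


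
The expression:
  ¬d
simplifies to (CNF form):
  ¬d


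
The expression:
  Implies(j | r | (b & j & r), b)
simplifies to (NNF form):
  b | (~j & ~r)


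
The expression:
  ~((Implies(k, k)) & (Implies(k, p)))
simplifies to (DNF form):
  k & ~p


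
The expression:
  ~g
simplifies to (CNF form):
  ~g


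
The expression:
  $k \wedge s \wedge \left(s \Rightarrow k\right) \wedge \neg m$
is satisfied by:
  {s: True, k: True, m: False}


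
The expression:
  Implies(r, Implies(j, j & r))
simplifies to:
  True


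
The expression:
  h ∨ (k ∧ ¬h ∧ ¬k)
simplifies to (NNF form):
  h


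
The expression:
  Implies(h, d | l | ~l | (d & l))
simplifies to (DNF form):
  True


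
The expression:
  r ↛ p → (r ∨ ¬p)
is always true.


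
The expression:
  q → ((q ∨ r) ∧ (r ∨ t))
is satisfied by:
  {r: True, t: True, q: False}
  {r: True, q: False, t: False}
  {t: True, q: False, r: False}
  {t: False, q: False, r: False}
  {r: True, t: True, q: True}
  {r: True, q: True, t: False}
  {t: True, q: True, r: False}


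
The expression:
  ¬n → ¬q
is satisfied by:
  {n: True, q: False}
  {q: False, n: False}
  {q: True, n: True}


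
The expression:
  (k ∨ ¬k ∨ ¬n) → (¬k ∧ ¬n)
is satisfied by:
  {n: False, k: False}


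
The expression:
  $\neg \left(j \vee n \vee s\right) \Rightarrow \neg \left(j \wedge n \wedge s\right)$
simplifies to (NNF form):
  $\text{True}$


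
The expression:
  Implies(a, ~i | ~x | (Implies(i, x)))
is always true.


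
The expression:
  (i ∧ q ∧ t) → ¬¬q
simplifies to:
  True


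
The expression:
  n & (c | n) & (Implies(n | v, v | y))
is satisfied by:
  {y: True, v: True, n: True}
  {y: True, n: True, v: False}
  {v: True, n: True, y: False}


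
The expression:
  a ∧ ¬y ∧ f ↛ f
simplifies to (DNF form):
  False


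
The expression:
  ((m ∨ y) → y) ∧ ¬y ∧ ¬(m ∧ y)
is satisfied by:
  {y: False, m: False}


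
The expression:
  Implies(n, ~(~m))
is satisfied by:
  {m: True, n: False}
  {n: False, m: False}
  {n: True, m: True}


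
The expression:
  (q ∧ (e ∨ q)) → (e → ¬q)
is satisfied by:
  {e: False, q: False}
  {q: True, e: False}
  {e: True, q: False}


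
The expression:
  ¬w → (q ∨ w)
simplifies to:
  q ∨ w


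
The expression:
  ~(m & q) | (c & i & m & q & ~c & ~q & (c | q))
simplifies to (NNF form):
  ~m | ~q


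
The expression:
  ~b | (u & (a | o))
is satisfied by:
  {o: True, u: True, a: True, b: False}
  {o: True, u: True, a: False, b: False}
  {u: True, a: True, o: False, b: False}
  {u: True, o: False, a: False, b: False}
  {o: True, a: True, u: False, b: False}
  {o: True, a: False, u: False, b: False}
  {a: True, o: False, u: False, b: False}
  {a: False, o: False, u: False, b: False}
  {b: True, o: True, u: True, a: True}
  {b: True, o: True, u: True, a: False}
  {b: True, u: True, a: True, o: False}


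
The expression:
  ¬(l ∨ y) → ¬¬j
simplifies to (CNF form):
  j ∨ l ∨ y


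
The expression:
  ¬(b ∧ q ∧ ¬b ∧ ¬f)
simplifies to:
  True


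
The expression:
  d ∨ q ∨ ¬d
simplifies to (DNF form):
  True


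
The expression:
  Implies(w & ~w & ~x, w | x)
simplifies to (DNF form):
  True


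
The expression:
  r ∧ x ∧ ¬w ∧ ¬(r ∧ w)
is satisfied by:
  {r: True, x: True, w: False}


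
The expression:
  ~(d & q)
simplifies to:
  ~d | ~q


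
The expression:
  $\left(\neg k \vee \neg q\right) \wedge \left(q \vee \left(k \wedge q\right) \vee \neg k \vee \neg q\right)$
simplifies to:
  $\neg k \vee \neg q$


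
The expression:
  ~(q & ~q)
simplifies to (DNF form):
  True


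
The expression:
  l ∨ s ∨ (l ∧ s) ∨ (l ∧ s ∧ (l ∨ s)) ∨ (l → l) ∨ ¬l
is always true.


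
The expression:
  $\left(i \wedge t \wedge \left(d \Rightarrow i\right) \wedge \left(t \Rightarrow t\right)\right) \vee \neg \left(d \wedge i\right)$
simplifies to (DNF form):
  $t \vee \neg d \vee \neg i$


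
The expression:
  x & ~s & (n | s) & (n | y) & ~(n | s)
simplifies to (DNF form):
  False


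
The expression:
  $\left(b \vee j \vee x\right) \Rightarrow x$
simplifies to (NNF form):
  $x \vee \left(\neg b \wedge \neg j\right)$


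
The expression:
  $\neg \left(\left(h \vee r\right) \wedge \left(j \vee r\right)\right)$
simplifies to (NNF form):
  $\neg r \wedge \left(\neg h \vee \neg j\right)$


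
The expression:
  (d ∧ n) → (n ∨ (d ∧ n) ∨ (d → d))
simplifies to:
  True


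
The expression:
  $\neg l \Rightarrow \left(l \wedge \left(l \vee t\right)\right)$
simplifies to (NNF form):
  $l$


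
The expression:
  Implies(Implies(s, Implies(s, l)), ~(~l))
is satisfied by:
  {l: True, s: True}
  {l: True, s: False}
  {s: True, l: False}


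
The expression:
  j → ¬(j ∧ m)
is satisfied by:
  {m: False, j: False}
  {j: True, m: False}
  {m: True, j: False}


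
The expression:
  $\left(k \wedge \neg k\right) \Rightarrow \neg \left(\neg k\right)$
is always true.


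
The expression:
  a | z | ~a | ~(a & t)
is always true.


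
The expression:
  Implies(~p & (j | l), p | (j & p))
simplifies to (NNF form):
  p | (~j & ~l)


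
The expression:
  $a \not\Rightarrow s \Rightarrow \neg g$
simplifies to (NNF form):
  $s \vee \neg a \vee \neg g$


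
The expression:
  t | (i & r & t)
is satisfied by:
  {t: True}


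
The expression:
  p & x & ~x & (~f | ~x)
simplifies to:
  False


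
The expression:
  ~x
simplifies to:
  ~x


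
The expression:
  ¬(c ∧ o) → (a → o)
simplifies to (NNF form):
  o ∨ ¬a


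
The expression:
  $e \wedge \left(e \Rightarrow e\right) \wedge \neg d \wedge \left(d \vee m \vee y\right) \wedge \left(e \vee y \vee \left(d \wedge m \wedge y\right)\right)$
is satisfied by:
  {y: True, m: True, e: True, d: False}
  {y: True, e: True, d: False, m: False}
  {m: True, e: True, d: False, y: False}


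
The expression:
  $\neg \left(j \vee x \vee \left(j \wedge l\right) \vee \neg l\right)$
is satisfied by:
  {l: True, x: False, j: False}


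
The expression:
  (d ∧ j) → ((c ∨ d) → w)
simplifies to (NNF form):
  w ∨ ¬d ∨ ¬j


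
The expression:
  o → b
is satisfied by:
  {b: True, o: False}
  {o: False, b: False}
  {o: True, b: True}


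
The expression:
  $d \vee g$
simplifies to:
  $d \vee g$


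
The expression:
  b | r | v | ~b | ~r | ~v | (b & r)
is always true.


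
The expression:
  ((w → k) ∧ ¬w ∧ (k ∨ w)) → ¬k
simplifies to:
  w ∨ ¬k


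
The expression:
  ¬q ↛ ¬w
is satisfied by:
  {w: True, q: False}


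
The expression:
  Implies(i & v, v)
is always true.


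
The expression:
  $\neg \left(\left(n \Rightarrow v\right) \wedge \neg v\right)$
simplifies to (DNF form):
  $n \vee v$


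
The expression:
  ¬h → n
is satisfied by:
  {n: True, h: True}
  {n: True, h: False}
  {h: True, n: False}


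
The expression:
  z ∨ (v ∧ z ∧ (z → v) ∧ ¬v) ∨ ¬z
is always true.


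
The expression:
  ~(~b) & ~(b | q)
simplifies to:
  False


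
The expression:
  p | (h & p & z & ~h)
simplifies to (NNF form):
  p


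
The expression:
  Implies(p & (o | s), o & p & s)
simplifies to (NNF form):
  ~p | (o & s) | (~o & ~s)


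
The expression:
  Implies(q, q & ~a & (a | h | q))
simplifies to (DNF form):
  ~a | ~q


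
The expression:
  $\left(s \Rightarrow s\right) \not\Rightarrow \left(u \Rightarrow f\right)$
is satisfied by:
  {u: True, f: False}


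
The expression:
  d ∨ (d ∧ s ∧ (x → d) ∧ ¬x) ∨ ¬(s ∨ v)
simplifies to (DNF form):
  d ∨ (¬s ∧ ¬v)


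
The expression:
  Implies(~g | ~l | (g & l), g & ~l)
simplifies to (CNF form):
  g & ~l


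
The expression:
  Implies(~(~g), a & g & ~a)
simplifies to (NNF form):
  ~g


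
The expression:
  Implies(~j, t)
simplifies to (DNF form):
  j | t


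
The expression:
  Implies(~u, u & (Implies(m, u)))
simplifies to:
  u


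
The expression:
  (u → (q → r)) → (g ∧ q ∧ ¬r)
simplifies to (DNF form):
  (g ∧ q ∧ ¬r) ∨ (q ∧ u ∧ ¬r)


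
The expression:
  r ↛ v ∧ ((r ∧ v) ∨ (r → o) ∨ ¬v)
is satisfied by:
  {r: True, v: False}


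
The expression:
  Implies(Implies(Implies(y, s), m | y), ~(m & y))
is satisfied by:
  {m: False, y: False}
  {y: True, m: False}
  {m: True, y: False}


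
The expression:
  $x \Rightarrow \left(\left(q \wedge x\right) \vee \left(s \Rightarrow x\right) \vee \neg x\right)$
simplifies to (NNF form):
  $\text{True}$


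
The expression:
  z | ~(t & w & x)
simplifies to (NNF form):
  z | ~t | ~w | ~x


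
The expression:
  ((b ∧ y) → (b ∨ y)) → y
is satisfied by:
  {y: True}


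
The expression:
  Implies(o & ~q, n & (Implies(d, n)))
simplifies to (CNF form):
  n | q | ~o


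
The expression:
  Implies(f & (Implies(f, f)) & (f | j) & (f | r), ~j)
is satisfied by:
  {j: False, f: False}
  {f: True, j: False}
  {j: True, f: False}


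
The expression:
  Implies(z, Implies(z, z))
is always true.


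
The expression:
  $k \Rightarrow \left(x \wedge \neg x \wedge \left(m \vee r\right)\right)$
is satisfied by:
  {k: False}


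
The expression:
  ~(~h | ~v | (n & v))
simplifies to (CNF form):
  h & v & ~n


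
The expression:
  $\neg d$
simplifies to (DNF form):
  $\neg d$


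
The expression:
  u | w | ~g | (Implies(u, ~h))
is always true.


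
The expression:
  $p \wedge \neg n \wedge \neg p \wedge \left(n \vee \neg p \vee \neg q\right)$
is never true.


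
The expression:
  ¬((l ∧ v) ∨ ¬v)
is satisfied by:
  {v: True, l: False}


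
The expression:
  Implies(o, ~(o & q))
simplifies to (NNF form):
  ~o | ~q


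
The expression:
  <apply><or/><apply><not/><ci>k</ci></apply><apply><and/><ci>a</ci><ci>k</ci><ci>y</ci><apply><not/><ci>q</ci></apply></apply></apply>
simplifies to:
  <apply><or/><apply><not/><ci>k</ci></apply><apply><and/><ci>a</ci><ci>y</ci><apply><not/><ci>q</ci></apply></apply></apply>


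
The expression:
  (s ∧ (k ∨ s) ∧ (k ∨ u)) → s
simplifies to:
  True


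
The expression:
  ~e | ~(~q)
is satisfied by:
  {q: True, e: False}
  {e: False, q: False}
  {e: True, q: True}


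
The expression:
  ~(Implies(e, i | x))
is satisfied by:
  {e: True, x: False, i: False}


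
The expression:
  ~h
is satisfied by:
  {h: False}


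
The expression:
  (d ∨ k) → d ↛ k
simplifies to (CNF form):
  ¬k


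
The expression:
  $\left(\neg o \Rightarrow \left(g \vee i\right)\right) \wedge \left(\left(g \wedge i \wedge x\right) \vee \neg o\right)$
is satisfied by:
  {i: True, g: True, x: True, o: False}
  {i: True, g: True, x: False, o: False}
  {i: True, x: True, g: False, o: False}
  {i: True, x: False, g: False, o: False}
  {g: True, x: True, i: False, o: False}
  {g: True, i: False, x: False, o: False}
  {i: True, o: True, g: True, x: True}


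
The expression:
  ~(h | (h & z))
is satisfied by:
  {h: False}


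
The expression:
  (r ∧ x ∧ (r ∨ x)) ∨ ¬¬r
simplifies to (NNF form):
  r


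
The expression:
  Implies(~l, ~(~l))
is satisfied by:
  {l: True}


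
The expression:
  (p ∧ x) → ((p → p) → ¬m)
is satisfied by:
  {p: False, m: False, x: False}
  {x: True, p: False, m: False}
  {m: True, p: False, x: False}
  {x: True, m: True, p: False}
  {p: True, x: False, m: False}
  {x: True, p: True, m: False}
  {m: True, p: True, x: False}


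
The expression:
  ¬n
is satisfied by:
  {n: False}


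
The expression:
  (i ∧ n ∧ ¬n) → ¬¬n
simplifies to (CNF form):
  True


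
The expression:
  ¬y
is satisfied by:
  {y: False}


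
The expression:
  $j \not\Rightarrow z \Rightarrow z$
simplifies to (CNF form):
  $z \vee \neg j$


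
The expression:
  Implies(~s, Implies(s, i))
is always true.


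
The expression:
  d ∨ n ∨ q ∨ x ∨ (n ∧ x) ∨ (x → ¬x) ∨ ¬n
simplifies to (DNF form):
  True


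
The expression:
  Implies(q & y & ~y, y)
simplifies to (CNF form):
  True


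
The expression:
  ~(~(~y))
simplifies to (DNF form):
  ~y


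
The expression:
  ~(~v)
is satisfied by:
  {v: True}


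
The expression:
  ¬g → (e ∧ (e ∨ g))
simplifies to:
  e ∨ g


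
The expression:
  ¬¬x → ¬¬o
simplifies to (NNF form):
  o ∨ ¬x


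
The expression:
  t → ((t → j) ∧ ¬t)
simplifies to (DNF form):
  ¬t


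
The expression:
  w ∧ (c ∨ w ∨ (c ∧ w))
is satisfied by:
  {w: True}


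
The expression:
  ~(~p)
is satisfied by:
  {p: True}


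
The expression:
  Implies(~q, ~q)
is always true.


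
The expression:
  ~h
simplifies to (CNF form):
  ~h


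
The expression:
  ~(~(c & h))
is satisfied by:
  {h: True, c: True}


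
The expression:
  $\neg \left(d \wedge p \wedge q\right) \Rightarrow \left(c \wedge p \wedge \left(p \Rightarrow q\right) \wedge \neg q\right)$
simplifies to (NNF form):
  $d \wedge p \wedge q$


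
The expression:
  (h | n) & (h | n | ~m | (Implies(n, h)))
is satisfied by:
  {n: True, h: True}
  {n: True, h: False}
  {h: True, n: False}


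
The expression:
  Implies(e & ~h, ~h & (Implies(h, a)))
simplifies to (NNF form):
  True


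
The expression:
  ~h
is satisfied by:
  {h: False}


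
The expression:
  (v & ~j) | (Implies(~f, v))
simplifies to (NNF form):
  f | v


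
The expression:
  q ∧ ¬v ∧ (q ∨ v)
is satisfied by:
  {q: True, v: False}


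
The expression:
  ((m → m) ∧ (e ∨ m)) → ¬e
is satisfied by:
  {e: False}


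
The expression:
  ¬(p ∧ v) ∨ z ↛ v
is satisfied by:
  {p: False, v: False}
  {v: True, p: False}
  {p: True, v: False}


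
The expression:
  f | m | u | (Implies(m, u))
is always true.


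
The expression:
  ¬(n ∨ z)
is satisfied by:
  {n: False, z: False}


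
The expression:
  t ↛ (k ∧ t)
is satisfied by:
  {t: True, k: False}


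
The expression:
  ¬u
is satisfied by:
  {u: False}


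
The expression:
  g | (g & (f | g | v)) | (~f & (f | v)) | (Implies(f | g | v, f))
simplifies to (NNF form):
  True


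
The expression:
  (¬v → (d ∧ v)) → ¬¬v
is always true.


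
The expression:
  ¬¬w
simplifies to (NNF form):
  w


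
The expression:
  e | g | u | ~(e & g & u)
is always true.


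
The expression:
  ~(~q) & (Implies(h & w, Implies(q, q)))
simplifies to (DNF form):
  q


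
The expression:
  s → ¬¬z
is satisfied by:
  {z: True, s: False}
  {s: False, z: False}
  {s: True, z: True}


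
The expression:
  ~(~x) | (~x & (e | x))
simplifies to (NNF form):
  e | x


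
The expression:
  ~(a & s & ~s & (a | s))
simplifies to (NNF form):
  True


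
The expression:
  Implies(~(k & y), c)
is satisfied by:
  {k: True, c: True, y: True}
  {k: True, c: True, y: False}
  {c: True, y: True, k: False}
  {c: True, y: False, k: False}
  {k: True, y: True, c: False}


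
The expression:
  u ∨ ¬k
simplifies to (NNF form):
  u ∨ ¬k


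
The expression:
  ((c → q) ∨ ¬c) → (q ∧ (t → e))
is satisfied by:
  {c: True, q: True, e: True, t: False}
  {c: True, q: True, e: False, t: False}
  {q: True, e: True, t: False, c: False}
  {q: True, e: False, t: False, c: False}
  {c: True, q: True, t: True, e: True}
  {q: True, t: True, e: True, c: False}
  {t: False, c: True, e: True, q: False}
  {t: False, c: True, e: False, q: False}
  {c: True, t: True, e: True, q: False}
  {c: True, t: True, e: False, q: False}


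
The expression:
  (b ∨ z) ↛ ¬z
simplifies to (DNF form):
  z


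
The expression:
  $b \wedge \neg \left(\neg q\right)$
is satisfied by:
  {b: True, q: True}


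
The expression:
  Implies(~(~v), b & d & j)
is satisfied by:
  {j: True, b: True, d: True, v: False}
  {j: True, b: True, d: False, v: False}
  {j: True, d: True, b: False, v: False}
  {j: True, d: False, b: False, v: False}
  {b: True, d: True, j: False, v: False}
  {b: True, d: False, j: False, v: False}
  {d: True, j: False, b: False, v: False}
  {d: False, j: False, b: False, v: False}
  {v: True, j: True, b: True, d: True}


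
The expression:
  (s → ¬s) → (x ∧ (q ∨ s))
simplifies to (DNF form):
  s ∨ (q ∧ x)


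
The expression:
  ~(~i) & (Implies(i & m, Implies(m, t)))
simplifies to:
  i & (t | ~m)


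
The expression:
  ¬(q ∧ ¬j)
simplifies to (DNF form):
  j ∨ ¬q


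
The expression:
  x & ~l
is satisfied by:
  {x: True, l: False}


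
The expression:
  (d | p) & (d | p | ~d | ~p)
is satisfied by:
  {d: True, p: True}
  {d: True, p: False}
  {p: True, d: False}


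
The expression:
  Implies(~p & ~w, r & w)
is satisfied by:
  {p: True, w: True}
  {p: True, w: False}
  {w: True, p: False}


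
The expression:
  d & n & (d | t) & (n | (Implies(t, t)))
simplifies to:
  d & n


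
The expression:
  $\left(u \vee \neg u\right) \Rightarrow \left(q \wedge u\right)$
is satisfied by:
  {u: True, q: True}


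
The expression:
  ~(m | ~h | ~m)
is never true.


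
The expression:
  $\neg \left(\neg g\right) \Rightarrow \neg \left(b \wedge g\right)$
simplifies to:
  $\neg b \vee \neg g$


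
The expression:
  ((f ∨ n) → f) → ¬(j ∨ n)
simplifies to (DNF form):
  (n ∧ ¬f) ∨ (¬j ∧ ¬n)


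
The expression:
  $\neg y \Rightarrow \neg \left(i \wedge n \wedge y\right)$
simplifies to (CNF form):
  $\text{True}$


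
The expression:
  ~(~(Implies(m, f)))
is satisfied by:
  {f: True, m: False}
  {m: False, f: False}
  {m: True, f: True}


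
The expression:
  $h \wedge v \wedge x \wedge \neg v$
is never true.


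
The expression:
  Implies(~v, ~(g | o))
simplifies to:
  v | (~g & ~o)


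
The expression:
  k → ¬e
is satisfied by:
  {k: False, e: False}
  {e: True, k: False}
  {k: True, e: False}


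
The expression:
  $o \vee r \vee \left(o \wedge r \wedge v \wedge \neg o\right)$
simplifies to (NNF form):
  $o \vee r$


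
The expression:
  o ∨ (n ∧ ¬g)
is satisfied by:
  {o: True, n: True, g: False}
  {o: True, n: False, g: False}
  {o: True, g: True, n: True}
  {o: True, g: True, n: False}
  {n: True, g: False, o: False}


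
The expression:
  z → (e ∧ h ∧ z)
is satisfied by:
  {h: True, e: True, z: False}
  {h: True, e: False, z: False}
  {e: True, h: False, z: False}
  {h: False, e: False, z: False}
  {z: True, h: True, e: True}


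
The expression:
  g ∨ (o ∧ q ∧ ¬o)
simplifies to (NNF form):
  g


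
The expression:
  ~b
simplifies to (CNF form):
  ~b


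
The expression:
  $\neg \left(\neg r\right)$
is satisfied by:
  {r: True}


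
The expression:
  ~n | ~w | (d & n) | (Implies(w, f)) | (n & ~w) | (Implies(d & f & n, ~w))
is always true.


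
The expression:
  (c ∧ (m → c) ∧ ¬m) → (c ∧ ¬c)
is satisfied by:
  {m: True, c: False}
  {c: False, m: False}
  {c: True, m: True}


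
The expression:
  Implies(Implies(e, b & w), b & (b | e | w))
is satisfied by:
  {b: True, e: True}
  {b: True, e: False}
  {e: True, b: False}


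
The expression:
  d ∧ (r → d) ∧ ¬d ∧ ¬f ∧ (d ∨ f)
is never true.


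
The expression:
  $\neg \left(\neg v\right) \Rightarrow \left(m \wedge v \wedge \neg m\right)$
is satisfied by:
  {v: False}


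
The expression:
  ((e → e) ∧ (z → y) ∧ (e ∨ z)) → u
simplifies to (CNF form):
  (u ∨ z ∨ ¬e) ∧ (u ∨ z ∨ ¬z) ∧ (u ∨ ¬e ∨ ¬y) ∧ (u ∨ ¬y ∨ ¬z)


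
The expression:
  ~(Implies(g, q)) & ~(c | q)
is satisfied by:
  {g: True, q: False, c: False}


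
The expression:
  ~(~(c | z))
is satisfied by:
  {z: True, c: True}
  {z: True, c: False}
  {c: True, z: False}


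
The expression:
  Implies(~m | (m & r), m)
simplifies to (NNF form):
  m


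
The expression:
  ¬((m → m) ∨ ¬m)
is never true.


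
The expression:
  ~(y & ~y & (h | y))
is always true.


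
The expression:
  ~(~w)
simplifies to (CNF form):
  w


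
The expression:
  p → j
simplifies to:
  j ∨ ¬p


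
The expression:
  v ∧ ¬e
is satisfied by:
  {v: True, e: False}


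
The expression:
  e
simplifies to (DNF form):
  e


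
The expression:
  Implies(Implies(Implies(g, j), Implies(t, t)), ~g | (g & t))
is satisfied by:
  {t: True, g: False}
  {g: False, t: False}
  {g: True, t: True}


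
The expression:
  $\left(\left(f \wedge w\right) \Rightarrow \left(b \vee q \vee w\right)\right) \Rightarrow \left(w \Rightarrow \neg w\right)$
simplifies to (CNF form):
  $\neg w$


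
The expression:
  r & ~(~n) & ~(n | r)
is never true.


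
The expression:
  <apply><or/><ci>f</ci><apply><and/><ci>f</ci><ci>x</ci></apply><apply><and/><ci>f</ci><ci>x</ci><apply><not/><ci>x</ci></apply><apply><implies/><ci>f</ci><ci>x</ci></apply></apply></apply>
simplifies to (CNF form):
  <ci>f</ci>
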